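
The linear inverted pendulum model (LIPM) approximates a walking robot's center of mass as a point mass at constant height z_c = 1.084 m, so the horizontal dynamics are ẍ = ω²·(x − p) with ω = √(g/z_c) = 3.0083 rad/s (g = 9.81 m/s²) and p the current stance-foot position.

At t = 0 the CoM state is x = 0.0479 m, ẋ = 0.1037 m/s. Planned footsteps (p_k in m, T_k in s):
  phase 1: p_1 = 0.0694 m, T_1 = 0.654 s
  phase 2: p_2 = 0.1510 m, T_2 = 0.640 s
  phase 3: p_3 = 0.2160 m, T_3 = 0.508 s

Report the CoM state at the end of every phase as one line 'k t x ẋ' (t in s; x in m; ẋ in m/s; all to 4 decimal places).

1 0.6540 0.1119 0.1513
2 1.2940 0.1828 0.1349
3 1.8020 0.2343 0.1061

phase 1: p=0.0694, T=0.654, ωT=1.967428, cosh=3.646037, sinh=3.506221; start (x,ẋ)=(0.047900, 0.103700) → end (x,ẋ)=(0.111874, 0.151317)
phase 2: p=0.1510, T=0.640, ωT=1.925312, cosh=3.501559, sinh=3.355729; start (x,ẋ)=(0.111874, 0.151317) → end (x,ẋ)=(0.182791, 0.134869)
phase 3: p=0.2160, T=0.508, ωT=1.528216, cosh=2.413435, sinh=2.196512; start (x,ẋ)=(0.182791, 0.134869) → end (x,ẋ)=(0.234328, 0.106063)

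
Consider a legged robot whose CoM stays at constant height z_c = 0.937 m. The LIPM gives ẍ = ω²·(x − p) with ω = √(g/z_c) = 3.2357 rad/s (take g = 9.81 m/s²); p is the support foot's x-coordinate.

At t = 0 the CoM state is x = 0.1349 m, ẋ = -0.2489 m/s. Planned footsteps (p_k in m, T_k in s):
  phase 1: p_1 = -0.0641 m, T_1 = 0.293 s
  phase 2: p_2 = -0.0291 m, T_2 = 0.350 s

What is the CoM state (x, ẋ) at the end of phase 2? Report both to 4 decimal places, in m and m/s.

x = 0.4170, ẋ = 1.3686

phase 1: p=-0.0641, T=0.293, ωT=0.948060, cosh=1.484095, sinh=1.096603; start (x,ẋ)=(0.134900, -0.248900) → end (x,ẋ)=(0.146881, 0.336716)
phase 2: p=-0.0291, T=0.350, ωT=1.132495, cosh=1.712809, sinh=1.390581; start (x,ẋ)=(0.146881, 0.336716) → end (x,ẋ)=(0.417029, 1.368557)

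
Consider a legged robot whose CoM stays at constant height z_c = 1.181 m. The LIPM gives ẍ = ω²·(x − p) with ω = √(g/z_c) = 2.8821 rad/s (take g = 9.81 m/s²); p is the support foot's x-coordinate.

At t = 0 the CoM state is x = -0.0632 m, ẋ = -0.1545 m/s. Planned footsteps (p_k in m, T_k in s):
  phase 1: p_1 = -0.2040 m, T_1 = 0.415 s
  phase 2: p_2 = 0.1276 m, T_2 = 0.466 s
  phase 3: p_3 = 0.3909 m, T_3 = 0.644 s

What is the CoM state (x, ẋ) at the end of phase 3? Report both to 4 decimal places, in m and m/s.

x = -1.0076, ẋ = -3.8799

phase 1: p=-0.2040, T=0.415, ωT=1.196071, cosh=1.804740, sinh=1.502360; start (x,ẋ)=(-0.063200, -0.154500) → end (x,ẋ)=(-0.030429, 0.330825)
phase 2: p=0.1276, T=0.466, ωT=1.343059, cosh=2.045894, sinh=1.784848; start (x,ẋ)=(-0.030429, 0.330825) → end (x,ẋ)=(0.009164, -0.136087)
phase 3: p=0.3909, T=0.644, ωT=1.856072, cosh=3.277421, sinh=3.121136; start (x,ẋ)=(0.009164, -0.136087) → end (x,ẋ)=(-1.007582, -3.879889)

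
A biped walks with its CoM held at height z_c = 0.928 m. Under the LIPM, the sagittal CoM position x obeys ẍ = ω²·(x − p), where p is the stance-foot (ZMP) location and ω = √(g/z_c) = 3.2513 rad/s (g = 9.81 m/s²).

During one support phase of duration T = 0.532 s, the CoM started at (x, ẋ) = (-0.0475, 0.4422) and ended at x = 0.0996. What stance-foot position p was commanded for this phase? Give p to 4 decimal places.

p = 0.0701

ωT = 3.2513·0.532 = 1.729692; cosh(ωT) = 2.908127, sinh(ωT) = 2.730788
x(T) = p + (x₀−p)·cosh(ωT) + (ẋ₀/ω)·sinh(ωT) ⇒ p·(1 − cosh) = x(T) − x₀·cosh − (ẋ₀/ω)·sinh
numerator   = 0.0996 − (-0.0475)·2.908127 − (0.4422/3.2513)·2.730788 = -0.133671
denominator = 1 − 2.908127 = -1.908127
p = -0.133671 / -1.908127 = 0.0701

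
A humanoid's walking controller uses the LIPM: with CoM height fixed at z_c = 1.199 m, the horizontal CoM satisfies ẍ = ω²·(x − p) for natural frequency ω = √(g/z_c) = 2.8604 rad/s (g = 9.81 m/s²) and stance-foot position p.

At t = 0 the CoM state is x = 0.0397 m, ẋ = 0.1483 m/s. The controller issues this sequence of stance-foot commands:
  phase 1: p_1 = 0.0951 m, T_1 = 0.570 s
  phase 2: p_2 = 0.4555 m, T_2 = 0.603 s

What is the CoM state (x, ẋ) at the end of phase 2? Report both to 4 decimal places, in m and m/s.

x = -0.6406, ẋ = -2.9409

phase 1: p=0.0951, T=0.570, ωT=1.630428, cosh=2.650953, sinh=2.455107; start (x,ẋ)=(0.039700, 0.148300) → end (x,ẋ)=(0.075524, 0.004085)
phase 2: p=0.4555, T=0.603, ωT=1.724821, cosh=2.894861, sinh=2.716656; start (x,ẋ)=(0.075524, 0.004085) → end (x,ẋ)=(-0.640597, -2.940860)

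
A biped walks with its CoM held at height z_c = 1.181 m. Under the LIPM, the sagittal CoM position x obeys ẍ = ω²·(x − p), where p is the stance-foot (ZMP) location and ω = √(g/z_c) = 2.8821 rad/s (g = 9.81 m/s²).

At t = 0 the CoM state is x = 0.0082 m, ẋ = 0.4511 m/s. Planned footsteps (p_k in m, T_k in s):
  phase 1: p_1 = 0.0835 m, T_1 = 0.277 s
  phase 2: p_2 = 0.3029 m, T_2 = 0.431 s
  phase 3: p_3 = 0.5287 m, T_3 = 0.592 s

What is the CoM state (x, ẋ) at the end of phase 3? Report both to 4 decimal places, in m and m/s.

phase 1: p=0.0835, T=0.277, ωT=0.798342, cosh=1.335964, sinh=0.885889; start (x,ẋ)=(0.008200, 0.451100) → end (x,ẋ)=(0.121559, 0.410396)
phase 2: p=0.3029, T=0.431, ωT=1.242185, cosh=1.875963, sinh=1.587210; start (x,ẋ)=(0.121559, 0.410396) → end (x,ẋ)=(0.188722, -0.059655)
phase 3: p=0.5287, T=0.592, ωT=1.706203, cosh=2.844781, sinh=2.663228; start (x,ẋ)=(0.188722, -0.059655) → end (x,ẋ)=(-0.493588, -2.779271)

x = -0.4936, ẋ = -2.7793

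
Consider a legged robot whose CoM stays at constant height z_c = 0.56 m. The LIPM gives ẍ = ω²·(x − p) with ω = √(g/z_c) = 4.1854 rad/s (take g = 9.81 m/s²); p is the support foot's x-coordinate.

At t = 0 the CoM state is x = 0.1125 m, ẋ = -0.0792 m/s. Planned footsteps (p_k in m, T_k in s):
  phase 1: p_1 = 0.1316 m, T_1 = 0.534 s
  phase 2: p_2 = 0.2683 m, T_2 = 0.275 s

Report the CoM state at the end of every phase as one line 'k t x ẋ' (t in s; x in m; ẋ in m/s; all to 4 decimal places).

1 0.5340 -0.0461 -0.7437
2 0.8090 -0.5311 -3.1649

phase 1: p=0.1316, T=0.534, ωT=2.235004, cosh=4.726754, sinh=4.619762; start (x,ẋ)=(0.112500, -0.079200) → end (x,ẋ)=(-0.046100, -0.743668)
phase 2: p=0.2683, T=0.275, ωT=1.150985, cosh=1.738815, sinh=1.422490; start (x,ẋ)=(-0.046100, -0.743668) → end (x,ẋ)=(-0.531134, -3.164944)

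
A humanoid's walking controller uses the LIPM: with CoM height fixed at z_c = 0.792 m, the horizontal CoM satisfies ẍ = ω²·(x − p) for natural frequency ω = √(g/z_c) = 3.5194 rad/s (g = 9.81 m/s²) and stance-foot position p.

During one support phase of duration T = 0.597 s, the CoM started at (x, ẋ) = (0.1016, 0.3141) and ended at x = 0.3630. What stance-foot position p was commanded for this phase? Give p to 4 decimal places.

ωT = 3.5194·0.597 = 2.101082; cosh(ωT) = 4.148666, sinh(ωT) = 4.026342
x(T) = p + (x₀−p)·cosh(ωT) + (ẋ₀/ω)·sinh(ωT) ⇒ p·(1 − cosh) = x(T) − x₀·cosh − (ẋ₀/ω)·sinh
numerator   = 0.3630 − (0.1016)·4.148666 − (0.3141/3.5194)·4.026342 = -0.417848
denominator = 1 − 4.148666 = -3.148666
p = -0.417848 / -3.148666 = 0.1327

p = 0.1327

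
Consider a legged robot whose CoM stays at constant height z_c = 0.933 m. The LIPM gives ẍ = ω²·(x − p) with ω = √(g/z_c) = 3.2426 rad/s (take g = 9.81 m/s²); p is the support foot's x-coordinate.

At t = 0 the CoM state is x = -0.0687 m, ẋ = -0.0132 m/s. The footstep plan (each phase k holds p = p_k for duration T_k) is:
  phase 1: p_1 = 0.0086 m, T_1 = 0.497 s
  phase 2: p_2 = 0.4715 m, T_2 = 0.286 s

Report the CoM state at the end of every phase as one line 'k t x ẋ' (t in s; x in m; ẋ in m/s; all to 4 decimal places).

phase 1: p=0.0086, T=0.497, ωT=1.611572, cosh=2.605128, sinh=2.405555; start (x,ẋ)=(-0.068700, -0.013200) → end (x,ẋ)=(-0.202569, -0.637347)
phase 2: p=0.4715, T=0.286, ωT=0.927384, cosh=1.461737, sinh=1.066150; start (x,ẋ)=(-0.202569, -0.637347) → end (x,ẋ)=(-0.723368, -3.261955)

1 0.4970 -0.2026 -0.6373
2 0.7830 -0.7234 -3.2620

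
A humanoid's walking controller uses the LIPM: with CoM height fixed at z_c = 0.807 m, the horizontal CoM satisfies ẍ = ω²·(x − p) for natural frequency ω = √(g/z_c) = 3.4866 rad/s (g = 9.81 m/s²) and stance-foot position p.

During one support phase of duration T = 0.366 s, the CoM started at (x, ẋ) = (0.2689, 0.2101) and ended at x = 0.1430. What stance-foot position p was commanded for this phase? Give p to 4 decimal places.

ωT = 3.4866·0.366 = 1.276096; cosh(ωT) = 1.930875, sinh(ωT) = 1.651750
x(T) = p + (x₀−p)·cosh(ωT) + (ẋ₀/ω)·sinh(ωT) ⇒ p·(1 − cosh) = x(T) − x₀·cosh − (ẋ₀/ω)·sinh
numerator   = 0.1430 − (0.2689)·1.930875 − (0.2101/3.4866)·1.651750 = -0.475745
denominator = 1 − 1.930875 = -0.930875
p = -0.475745 / -0.930875 = 0.5111

p = 0.5111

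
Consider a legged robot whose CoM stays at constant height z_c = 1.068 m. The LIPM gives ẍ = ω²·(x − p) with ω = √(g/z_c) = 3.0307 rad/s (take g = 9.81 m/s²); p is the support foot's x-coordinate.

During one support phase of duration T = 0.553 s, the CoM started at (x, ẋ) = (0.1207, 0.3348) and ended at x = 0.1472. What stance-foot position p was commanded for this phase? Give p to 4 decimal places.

p = 0.2670

ωT = 3.0307·0.553 = 1.675977; cosh(ωT) = 2.765570, sinh(ωT) = 2.578444
x(T) = p + (x₀−p)·cosh(ωT) + (ẋ₀/ω)·sinh(ωT) ⇒ p·(1 − cosh) = x(T) − x₀·cosh − (ẋ₀/ω)·sinh
numerator   = 0.1472 − (0.1207)·2.765570 − (0.3348/3.0307)·2.578444 = -0.471444
denominator = 1 − 2.765570 = -1.765570
p = -0.471444 / -1.765570 = 0.2670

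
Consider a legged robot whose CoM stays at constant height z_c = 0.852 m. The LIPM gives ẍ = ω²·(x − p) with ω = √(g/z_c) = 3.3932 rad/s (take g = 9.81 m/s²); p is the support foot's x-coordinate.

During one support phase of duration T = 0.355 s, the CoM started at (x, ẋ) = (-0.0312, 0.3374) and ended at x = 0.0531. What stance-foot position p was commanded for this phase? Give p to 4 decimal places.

p = 0.0503

ωT = 3.3932·0.355 = 1.204586; cosh(ωT) = 1.817597, sinh(ωT) = 1.517781
x(T) = p + (x₀−p)·cosh(ωT) + (ẋ₀/ω)·sinh(ωT) ⇒ p·(1 − cosh) = x(T) − x₀·cosh − (ẋ₀/ω)·sinh
numerator   = 0.0531 − (-0.0312)·1.817597 − (0.3374/3.3932)·1.517781 = -0.041110
denominator = 1 − 1.817597 = -0.817597
p = -0.041110 / -0.817597 = 0.0503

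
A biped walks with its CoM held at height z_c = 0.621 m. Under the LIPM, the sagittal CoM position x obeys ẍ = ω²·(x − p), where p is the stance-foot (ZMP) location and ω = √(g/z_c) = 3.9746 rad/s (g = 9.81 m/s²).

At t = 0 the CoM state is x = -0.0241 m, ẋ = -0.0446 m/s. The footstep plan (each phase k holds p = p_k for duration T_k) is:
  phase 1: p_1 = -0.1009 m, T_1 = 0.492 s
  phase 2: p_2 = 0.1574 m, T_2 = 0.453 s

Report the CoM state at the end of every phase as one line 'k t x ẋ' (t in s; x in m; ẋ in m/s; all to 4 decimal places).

1 0.4920 0.1371 0.8963
2 0.9450 0.7580 2.5487

phase 1: p=-0.1009, T=0.492, ωT=1.955503, cosh=3.604484, sinh=3.462991; start (x,ẋ)=(-0.024100, -0.044600) → end (x,ẋ)=(0.137065, 0.896315)
phase 2: p=0.1574, T=0.453, ωT=1.800494, cosh=3.108926, sinh=2.943709; start (x,ẋ)=(0.137065, 0.896315) → end (x,ẋ)=(0.758019, 2.548661)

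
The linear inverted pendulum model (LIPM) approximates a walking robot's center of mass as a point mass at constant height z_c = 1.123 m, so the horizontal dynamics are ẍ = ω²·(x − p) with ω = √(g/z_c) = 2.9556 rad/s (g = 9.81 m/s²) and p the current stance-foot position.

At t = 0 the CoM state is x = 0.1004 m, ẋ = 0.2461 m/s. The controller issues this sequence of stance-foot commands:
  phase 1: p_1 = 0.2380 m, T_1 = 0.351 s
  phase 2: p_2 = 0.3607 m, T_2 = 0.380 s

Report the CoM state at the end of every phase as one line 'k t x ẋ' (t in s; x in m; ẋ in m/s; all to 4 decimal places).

phase 1: p=0.2380, T=0.351, ωT=1.037416, cosh=1.588142, sinh=1.233773; start (x,ẋ)=(0.100400, 0.246100) → end (x,ẋ)=(0.122203, -0.110922)
phase 2: p=0.3607, T=0.380, ωT=1.123128, cosh=1.699858, sinh=1.374598; start (x,ẋ)=(0.122203, -0.110922) → end (x,ẋ)=(-0.096300, -1.157510)

1 0.3510 0.1222 -0.1109
2 0.7310 -0.0963 -1.1575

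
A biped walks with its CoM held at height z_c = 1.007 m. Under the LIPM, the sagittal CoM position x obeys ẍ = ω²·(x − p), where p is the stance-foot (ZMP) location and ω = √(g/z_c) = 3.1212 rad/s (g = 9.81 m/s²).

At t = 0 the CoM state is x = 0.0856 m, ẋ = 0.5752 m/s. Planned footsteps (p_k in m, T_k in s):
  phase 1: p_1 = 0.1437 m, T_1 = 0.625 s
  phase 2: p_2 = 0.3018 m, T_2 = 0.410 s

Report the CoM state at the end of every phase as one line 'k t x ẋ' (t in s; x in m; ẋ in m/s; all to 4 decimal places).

1 0.6250 0.5703 1.4390
2 1.0350 1.5865 4.1770

phase 1: p=0.1437, T=0.625, ωT=1.950750, cosh=3.588064, sinh=3.445897; start (x,ẋ)=(0.085600, 0.575200) → end (x,ẋ)=(0.570271, 1.438970)
phase 2: p=0.3018, T=0.410, ωT=1.279692, cosh=1.936828, sinh=1.658705; start (x,ẋ)=(0.570271, 1.438970) → end (x,ẋ)=(1.586497, 4.176952)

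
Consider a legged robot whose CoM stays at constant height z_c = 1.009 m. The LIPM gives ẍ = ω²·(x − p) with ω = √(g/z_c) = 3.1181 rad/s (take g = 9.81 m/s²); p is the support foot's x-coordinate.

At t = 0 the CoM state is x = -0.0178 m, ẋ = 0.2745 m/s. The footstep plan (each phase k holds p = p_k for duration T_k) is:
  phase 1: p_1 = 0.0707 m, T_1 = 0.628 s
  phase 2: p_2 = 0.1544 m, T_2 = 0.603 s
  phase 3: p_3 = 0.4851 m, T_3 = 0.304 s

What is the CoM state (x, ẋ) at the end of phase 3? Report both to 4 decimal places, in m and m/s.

phase 1: p=0.0707, T=0.628, ωT=1.958167, cosh=3.613721, sinh=3.472604; start (x,ẋ)=(-0.017800, 0.274500) → end (x,ẋ)=(0.056594, 0.033695)
phase 2: p=0.1544, T=0.603, ωT=1.880214, cosh=3.353733, sinh=3.201176; start (x,ẋ)=(0.056594, 0.033695) → end (x,ẋ)=(-0.139022, -0.863253)
phase 3: p=0.4851, T=0.304, ωT=0.947902, cosh=1.483922, sinh=1.096369; start (x,ẋ)=(-0.139022, -0.863253) → end (x,ẋ)=(-0.744581, -3.414616)

x = -0.7446, ẋ = -3.4146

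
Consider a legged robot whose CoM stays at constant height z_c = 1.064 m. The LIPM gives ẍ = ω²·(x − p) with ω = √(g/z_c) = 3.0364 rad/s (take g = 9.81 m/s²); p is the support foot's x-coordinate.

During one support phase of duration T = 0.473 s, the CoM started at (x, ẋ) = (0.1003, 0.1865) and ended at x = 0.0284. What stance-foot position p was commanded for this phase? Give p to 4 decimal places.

p = 0.2589

ωT = 3.0364·0.473 = 1.436217; cosh(ωT) = 2.221293, sinh(ωT) = 1.983467
x(T) = p + (x₀−p)·cosh(ωT) + (ẋ₀/ω)·sinh(ωT) ⇒ p·(1 − cosh) = x(T) − x₀·cosh − (ẋ₀/ω)·sinh
numerator   = 0.0284 − (0.1003)·2.221293 − (0.1865/3.0364)·1.983467 = -0.316223
denominator = 1 − 2.221293 = -1.221293
p = -0.316223 / -1.221293 = 0.2589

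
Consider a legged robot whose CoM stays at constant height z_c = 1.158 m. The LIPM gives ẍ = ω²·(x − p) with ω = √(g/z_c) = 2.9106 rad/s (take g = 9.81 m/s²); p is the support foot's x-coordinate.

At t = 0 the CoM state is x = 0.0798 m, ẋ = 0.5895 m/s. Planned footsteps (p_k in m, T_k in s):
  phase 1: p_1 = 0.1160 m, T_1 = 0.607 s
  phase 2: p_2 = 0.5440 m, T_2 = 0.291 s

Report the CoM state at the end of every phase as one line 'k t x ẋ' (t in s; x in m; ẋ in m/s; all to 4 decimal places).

1 0.6070 0.5823 1.4759
2 0.8980 1.0796 2.1437

phase 1: p=0.1160, T=0.607, ωT=1.766734, cosh=3.011301, sinh=2.840411; start (x,ẋ)=(0.079800, 0.589500) → end (x,ẋ)=(0.582275, 1.475886)
phase 2: p=0.5440, T=0.291, ωT=0.846985, cosh=1.380654, sinh=0.951948; start (x,ẋ)=(0.582275, 1.475886) → end (x,ẋ)=(1.079552, 2.143738)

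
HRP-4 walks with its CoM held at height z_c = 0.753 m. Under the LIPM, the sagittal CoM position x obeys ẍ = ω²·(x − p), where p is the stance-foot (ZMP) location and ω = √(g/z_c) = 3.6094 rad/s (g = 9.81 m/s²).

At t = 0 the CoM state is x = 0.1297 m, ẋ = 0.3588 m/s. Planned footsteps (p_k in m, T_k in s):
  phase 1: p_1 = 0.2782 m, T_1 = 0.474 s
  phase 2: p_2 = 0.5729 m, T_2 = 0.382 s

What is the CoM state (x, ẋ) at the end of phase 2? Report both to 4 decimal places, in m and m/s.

x = -0.5941, ẋ = -3.9036

phase 1: p=0.2782, T=0.474, ωT=1.710856, cosh=2.857203, sinh=2.676491; start (x,ẋ)=(0.129700, 0.358800) → end (x,ẋ)=(0.119968, -0.409424)
phase 2: p=0.5729, T=0.382, ωT=1.378791, cosh=2.110991, sinh=1.859108; start (x,ẋ)=(0.119968, -0.409424) → end (x,ẋ)=(-0.594120, -3.903585)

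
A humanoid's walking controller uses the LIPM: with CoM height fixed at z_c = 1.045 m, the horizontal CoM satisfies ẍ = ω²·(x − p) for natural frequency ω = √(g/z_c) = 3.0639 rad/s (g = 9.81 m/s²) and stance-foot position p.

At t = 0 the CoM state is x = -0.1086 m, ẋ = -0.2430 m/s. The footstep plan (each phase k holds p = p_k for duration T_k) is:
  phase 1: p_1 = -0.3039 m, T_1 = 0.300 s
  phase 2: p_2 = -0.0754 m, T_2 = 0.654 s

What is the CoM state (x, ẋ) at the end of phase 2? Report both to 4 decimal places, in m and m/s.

phase 1: p=-0.3039, T=0.300, ωT=0.919170, cosh=1.453029, sinh=1.054179; start (x,ẋ)=(-0.108600, -0.243000) → end (x,ẋ)=(-0.103731, 0.277713)
phase 2: p=-0.0754, T=0.654, ωT=2.003791, cosh=3.775971, sinh=3.641147; start (x,ẋ)=(-0.103731, 0.277713) → end (x,ẋ)=(0.147658, 0.732573)

x = 0.1477, ẋ = 0.7326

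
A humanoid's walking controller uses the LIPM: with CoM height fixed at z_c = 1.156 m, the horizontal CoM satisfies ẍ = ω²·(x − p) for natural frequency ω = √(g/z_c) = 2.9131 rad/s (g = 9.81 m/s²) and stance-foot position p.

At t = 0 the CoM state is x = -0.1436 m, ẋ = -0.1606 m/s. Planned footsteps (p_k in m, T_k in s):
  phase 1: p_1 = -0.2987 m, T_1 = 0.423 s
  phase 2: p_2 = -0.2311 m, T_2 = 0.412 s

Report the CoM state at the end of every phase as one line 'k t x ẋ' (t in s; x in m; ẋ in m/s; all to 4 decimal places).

phase 1: p=-0.2987, T=0.423, ωT=1.232241, cosh=1.860272, sinh=1.568634; start (x,ẋ)=(-0.143600, -0.160600) → end (x,ẋ)=(-0.096651, 0.409983)
phase 2: p=-0.2311, T=0.412, ωT=1.200197, cosh=1.810953, sinh=1.509818; start (x,ẋ)=(-0.096651, 0.409983) → end (x,ẋ)=(0.224869, 1.333801)

1 0.4230 -0.0967 0.4100
2 0.8350 0.2249 1.3338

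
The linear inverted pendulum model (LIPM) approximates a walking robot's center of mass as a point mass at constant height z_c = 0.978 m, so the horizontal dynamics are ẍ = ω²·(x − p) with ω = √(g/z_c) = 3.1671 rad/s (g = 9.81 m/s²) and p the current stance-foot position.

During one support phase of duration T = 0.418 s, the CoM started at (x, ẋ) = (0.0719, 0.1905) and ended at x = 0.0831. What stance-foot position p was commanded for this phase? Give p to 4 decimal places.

p = 0.1646

ωT = 3.1671·0.418 = 1.323848; cosh(ωT) = 2.011981, sinh(ωT) = 1.745872
x(T) = p + (x₀−p)·cosh(ωT) + (ẋ₀/ω)·sinh(ωT) ⇒ p·(1 − cosh) = x(T) − x₀·cosh − (ẋ₀/ω)·sinh
numerator   = 0.0831 − (0.0719)·2.011981 − (0.1905/3.1671)·1.745872 = -0.166575
denominator = 1 − 2.011981 = -1.011981
p = -0.166575 / -1.011981 = 0.1646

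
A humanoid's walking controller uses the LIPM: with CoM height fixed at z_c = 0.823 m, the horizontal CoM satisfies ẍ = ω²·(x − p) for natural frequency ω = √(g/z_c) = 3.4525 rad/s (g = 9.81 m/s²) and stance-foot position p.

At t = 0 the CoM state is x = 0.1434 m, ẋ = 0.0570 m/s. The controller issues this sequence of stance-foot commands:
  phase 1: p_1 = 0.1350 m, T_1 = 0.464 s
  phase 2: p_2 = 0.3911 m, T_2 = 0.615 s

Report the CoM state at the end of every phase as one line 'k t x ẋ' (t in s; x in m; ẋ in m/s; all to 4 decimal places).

1 0.4640 0.1960 0.2162
2 1.0790 -0.1780 -1.8583

phase 1: p=0.1350, T=0.464, ωT=1.601960, cosh=2.582126, sinh=2.380624; start (x,ẋ)=(0.143400, 0.057000) → end (x,ẋ)=(0.195993, 0.216222)
phase 2: p=0.3911, T=0.615, ωT=2.123287, cosh=4.239104, sinh=4.119467; start (x,ẋ)=(0.195993, 0.216222) → end (x,ẋ)=(-0.177985, -1.858309)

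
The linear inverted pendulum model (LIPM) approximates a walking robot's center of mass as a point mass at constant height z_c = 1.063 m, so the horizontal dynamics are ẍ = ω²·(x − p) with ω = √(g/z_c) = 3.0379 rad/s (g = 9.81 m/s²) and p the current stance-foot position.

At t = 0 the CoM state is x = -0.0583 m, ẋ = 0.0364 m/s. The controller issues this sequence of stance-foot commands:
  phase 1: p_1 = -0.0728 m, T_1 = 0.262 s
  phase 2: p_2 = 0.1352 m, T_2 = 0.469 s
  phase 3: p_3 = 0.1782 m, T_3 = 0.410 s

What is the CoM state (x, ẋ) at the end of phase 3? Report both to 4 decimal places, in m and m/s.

phase 1: p=-0.0728, T=0.262, ωT=0.795930, cosh=1.333831, sinh=0.882670; start (x,ẋ)=(-0.058300, 0.036400) → end (x,ẋ)=(-0.042883, 0.087433)
phase 2: p=0.1352, T=0.469, ωT=1.424775, cosh=2.198743, sinh=1.958180; start (x,ẋ)=(-0.042883, 0.087433) → end (x,ẋ)=(-0.200002, -0.867132)
phase 3: p=0.1782, T=0.410, ωT=1.245539, cosh=1.881296, sinh=1.593511; start (x,ẋ)=(-0.200002, -0.867132) → end (x,ẋ)=(-0.988158, -3.462180)

x = -0.9882, ẋ = -3.4622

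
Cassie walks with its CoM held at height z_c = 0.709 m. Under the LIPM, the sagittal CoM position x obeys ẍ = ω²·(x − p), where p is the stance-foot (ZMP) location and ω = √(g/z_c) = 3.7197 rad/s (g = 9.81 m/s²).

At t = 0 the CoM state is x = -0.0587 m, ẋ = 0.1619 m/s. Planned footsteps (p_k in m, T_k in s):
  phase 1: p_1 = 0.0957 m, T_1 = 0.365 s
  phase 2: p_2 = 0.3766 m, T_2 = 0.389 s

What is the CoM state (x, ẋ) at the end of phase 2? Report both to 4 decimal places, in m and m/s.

x = -1.1753, ẋ = -5.4821

phase 1: p=0.0957, T=0.365, ωT=1.357690, cosh=2.072230, sinh=1.814976; start (x,ẋ)=(-0.058700, 0.161900) → end (x,ẋ)=(-0.145255, -0.706886)
phase 2: p=0.3766, T=0.389, ωT=1.446963, cosh=2.242736, sinh=2.007452; start (x,ẋ)=(-0.145255, -0.706886) → end (x,ẋ)=(-1.175277, -5.482116)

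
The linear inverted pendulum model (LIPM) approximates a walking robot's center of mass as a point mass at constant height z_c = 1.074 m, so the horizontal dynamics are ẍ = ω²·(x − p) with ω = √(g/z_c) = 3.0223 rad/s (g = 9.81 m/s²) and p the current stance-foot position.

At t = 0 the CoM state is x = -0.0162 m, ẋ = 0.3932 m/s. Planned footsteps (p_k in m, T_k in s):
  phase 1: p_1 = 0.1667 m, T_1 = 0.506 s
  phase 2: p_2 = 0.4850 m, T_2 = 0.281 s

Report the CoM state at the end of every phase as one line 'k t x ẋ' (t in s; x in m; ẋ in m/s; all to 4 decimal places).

phase 1: p=0.1667, T=0.506, ωT=1.529284, cosh=2.415781, sinh=2.199090; start (x,ẋ)=(-0.016200, 0.393200) → end (x,ẋ)=(0.010954, -0.265725)
phase 2: p=0.4850, T=0.281, ωT=0.849266, cosh=1.382830, sinh=0.955101; start (x,ẋ)=(0.010954, -0.265725) → end (x,ẋ)=(-0.254498, -1.735833)

1 0.5060 0.0110 -0.2657
2 0.7870 -0.2545 -1.7358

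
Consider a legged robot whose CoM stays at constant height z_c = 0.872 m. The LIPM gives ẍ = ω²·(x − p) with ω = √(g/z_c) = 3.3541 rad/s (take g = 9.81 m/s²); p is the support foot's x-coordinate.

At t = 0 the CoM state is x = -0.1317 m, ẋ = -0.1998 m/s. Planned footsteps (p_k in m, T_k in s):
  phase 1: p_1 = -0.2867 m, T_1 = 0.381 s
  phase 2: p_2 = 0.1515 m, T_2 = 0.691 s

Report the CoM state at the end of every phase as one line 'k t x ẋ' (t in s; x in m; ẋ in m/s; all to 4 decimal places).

phase 1: p=-0.2867, T=0.381, ωT=1.277912, cosh=1.933878, sinh=1.655260; start (x,ẋ)=(-0.131700, -0.199800) → end (x,ẋ)=(-0.085551, 0.474157)
phase 2: p=0.1515, T=0.691, ωT=2.317683, cosh=5.125314, sinh=5.026812; start (x,ẋ)=(-0.085551, 0.474157) → end (x,ẋ)=(-0.352838, -1.566577)

1 0.3810 -0.0856 0.4742
2 1.0720 -0.3528 -1.5666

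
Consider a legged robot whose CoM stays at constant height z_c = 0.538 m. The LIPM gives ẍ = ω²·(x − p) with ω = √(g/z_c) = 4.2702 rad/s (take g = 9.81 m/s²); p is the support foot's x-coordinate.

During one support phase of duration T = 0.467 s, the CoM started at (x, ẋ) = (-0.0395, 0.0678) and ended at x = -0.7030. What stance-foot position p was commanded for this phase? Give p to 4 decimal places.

p = 0.2234

ωT = 4.2702·0.467 = 1.994183; cosh(ωT) = 3.741163, sinh(ωT) = 3.605038
x(T) = p + (x₀−p)·cosh(ωT) + (ẋ₀/ω)·sinh(ωT) ⇒ p·(1 − cosh) = x(T) − x₀·cosh − (ẋ₀/ω)·sinh
numerator   = -0.7030 − (-0.0395)·3.741163 − (0.0678/4.2702)·3.605038 = -0.612463
denominator = 1 − 3.741163 = -2.741163
p = -0.612463 / -2.741163 = 0.2234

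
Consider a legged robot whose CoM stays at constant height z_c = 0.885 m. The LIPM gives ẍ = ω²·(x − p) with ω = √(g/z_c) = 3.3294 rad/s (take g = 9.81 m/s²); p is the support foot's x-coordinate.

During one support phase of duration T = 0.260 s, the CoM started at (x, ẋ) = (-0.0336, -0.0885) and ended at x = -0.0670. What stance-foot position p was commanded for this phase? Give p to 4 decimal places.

ωT = 3.3294·0.260 = 0.865644; cosh(ωT) = 1.398658, sinh(ωT) = 0.977878
x(T) = p + (x₀−p)·cosh(ωT) + (ẋ₀/ω)·sinh(ωT) ⇒ p·(1 − cosh) = x(T) − x₀·cosh − (ẋ₀/ω)·sinh
numerator   = -0.0670 − (-0.0336)·1.398658 − (-0.0885/3.3294)·0.977878 = 0.005988
denominator = 1 − 1.398658 = -0.398658
p = 0.005988 / -0.398658 = -0.0150

p = -0.0150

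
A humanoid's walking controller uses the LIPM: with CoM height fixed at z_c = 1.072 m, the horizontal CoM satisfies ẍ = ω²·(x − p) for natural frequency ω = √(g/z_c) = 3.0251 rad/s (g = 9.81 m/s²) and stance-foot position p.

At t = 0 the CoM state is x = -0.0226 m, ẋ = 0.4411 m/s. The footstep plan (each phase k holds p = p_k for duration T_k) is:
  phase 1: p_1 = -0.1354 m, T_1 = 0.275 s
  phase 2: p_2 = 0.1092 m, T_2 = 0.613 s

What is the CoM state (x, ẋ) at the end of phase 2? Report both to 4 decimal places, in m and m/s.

phase 1: p=-0.1354, T=0.275, ωT=0.831903, cosh=1.366453, sinh=0.931233; start (x,ẋ)=(-0.022600, 0.441100) → end (x,ẋ)=(0.154522, 0.920508)
phase 2: p=0.1092, T=0.613, ωT=1.854386, cosh=3.272163, sinh=3.115614; start (x,ẋ)=(0.154522, 0.920508) → end (x,ẋ)=(1.205552, 3.439216)

x = 1.2056, ẋ = 3.4392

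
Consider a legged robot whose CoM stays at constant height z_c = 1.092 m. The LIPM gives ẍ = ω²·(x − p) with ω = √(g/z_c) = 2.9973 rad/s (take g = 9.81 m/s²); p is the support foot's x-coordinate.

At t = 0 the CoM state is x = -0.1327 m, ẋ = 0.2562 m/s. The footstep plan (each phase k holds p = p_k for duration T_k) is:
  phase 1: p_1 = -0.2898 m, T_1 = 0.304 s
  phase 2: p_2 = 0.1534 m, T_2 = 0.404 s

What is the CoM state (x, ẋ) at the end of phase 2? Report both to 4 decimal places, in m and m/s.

x = 0.3604, ẋ = 0.9906

phase 1: p=-0.2898, T=0.304, ωT=0.911179, cosh=1.444652, sinh=1.042602; start (x,ẋ)=(-0.132700, 0.256200) → end (x,ẋ)=(0.026273, 0.861056)
phase 2: p=0.1534, T=0.404, ωT=1.210909, cosh=1.827231, sinh=1.529304; start (x,ẋ)=(0.026273, 0.861056) → end (x,ẋ)=(0.360444, 0.990626)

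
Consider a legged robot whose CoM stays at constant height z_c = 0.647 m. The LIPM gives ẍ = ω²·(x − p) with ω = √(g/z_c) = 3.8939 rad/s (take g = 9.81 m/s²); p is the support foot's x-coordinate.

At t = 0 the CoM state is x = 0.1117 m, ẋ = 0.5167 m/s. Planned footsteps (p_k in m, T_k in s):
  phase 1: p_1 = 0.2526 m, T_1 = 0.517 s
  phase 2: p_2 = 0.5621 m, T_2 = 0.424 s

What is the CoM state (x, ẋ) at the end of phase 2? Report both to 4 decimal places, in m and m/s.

phase 1: p=0.2526, T=0.517, ωT=2.013146, cosh=3.810202, sinh=3.676634; start (x,ẋ)=(0.111700, 0.516700) → end (x,ẋ)=(0.203613, -0.048456)
phase 2: p=0.5621, T=0.424, ωT=1.651014, cosh=2.702058, sinh=2.510202; start (x,ẋ)=(0.203613, -0.048456) → end (x,ẋ)=(-0.437791, -3.634958)

x = -0.4378, ẋ = -3.6350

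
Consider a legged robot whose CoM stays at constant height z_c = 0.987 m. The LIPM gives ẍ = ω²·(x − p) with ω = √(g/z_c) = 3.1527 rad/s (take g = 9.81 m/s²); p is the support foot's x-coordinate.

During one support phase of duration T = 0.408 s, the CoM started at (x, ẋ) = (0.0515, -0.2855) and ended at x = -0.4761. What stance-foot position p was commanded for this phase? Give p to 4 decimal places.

p = 0.4484

ωT = 3.1527·0.408 = 1.286302; cosh(ωT) = 1.947833, sinh(ωT) = 1.671543
x(T) = p + (x₀−p)·cosh(ωT) + (ẋ₀/ω)·sinh(ωT) ⇒ p·(1 − cosh) = x(T) − x₀·cosh − (ẋ₀/ω)·sinh
numerator   = -0.4761 − (0.0515)·1.947833 − (-0.2855/3.1527)·1.671543 = -0.425043
denominator = 1 − 1.947833 = -0.947833
p = -0.425043 / -0.947833 = 0.4484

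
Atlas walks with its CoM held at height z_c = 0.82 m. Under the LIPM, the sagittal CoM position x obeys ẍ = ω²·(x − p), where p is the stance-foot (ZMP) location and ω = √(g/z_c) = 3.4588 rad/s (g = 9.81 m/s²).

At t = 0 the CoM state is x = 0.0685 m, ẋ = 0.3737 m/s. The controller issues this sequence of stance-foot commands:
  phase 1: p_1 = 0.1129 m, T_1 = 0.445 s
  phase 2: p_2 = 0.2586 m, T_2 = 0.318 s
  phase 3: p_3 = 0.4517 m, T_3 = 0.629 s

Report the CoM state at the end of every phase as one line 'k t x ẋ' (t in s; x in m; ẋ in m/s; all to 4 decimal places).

phase 1: p=0.1129, T=0.445, ωT=1.539166, cosh=2.437631, sinh=2.223071; start (x,ẋ)=(0.068500, 0.373700) → end (x,ẋ)=(0.244857, 0.569544)
phase 2: p=0.2586, T=0.318, ωT=1.099898, cosh=1.668383, sinh=1.335478; start (x,ẋ)=(0.244857, 0.569544) → end (x,ẋ)=(0.455578, 0.886736)
phase 3: p=0.4517, T=0.629, ωT=2.175585, cosh=4.460440, sinh=4.346898; start (x,ẋ)=(0.455578, 0.886736) → end (x,ẋ)=(1.583418, 4.013543)

1 0.4450 0.2449 0.5695
2 0.7630 0.4556 0.8867
3 1.3920 1.5834 4.0135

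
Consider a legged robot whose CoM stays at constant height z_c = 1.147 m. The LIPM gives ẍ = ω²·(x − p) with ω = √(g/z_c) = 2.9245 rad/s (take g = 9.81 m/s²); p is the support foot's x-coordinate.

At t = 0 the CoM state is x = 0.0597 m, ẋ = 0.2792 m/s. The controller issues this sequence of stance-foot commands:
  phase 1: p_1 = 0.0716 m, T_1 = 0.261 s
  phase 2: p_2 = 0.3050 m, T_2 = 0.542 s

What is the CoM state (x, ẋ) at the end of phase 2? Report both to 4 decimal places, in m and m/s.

x = 0.1439, ẋ = -0.3012

phase 1: p=0.0716, T=0.261, ωT=0.763295, cosh=1.305730, sinh=0.839602; start (x,ẋ)=(0.059700, 0.279200) → end (x,ẋ)=(0.136218, 0.335340)
phase 2: p=0.3050, T=0.542, ωT=1.585079, cosh=2.542304, sinh=2.337373; start (x,ẋ)=(0.136218, 0.335340) → end (x,ẋ)=(0.143922, -0.301196)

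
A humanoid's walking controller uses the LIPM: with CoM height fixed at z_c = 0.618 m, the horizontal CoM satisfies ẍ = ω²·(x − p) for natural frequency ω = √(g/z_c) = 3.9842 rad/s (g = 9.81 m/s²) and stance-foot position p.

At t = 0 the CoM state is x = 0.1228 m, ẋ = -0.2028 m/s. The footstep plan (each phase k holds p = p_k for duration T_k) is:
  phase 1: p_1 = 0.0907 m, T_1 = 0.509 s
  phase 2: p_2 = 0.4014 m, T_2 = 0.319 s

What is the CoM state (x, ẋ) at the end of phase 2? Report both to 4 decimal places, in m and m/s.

phase 1: p=0.0907, T=0.509, ωT=2.027958, cosh=3.865078, sinh=3.733474; start (x,ẋ)=(0.122800, -0.202800) → end (x,ẋ)=(0.024731, -0.306353)
phase 2: p=0.4014, T=0.319, ωT=1.270960, cosh=1.922417, sinh=1.641855; start (x,ẋ)=(0.024731, -0.306353) → end (x,ẋ)=(-0.448960, -3.052909)

x = -0.4490, ẋ = -3.0529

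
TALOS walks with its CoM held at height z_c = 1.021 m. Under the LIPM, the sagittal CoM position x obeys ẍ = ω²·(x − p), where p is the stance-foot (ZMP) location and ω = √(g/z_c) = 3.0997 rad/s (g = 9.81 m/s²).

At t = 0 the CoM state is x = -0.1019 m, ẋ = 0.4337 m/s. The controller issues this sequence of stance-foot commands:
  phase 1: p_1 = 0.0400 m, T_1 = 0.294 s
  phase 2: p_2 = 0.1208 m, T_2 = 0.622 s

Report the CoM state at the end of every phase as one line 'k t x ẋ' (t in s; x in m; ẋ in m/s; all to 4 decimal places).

phase 1: p=0.0400, T=0.294, ωT=0.911312, cosh=1.444790, sinh=1.042794; start (x,ẋ)=(-0.101900, 0.433700) → end (x,ẋ)=(-0.019111, 0.167935)
phase 2: p=0.1208, T=0.622, ωT=1.928013, cosh=3.510637, sinh=3.365200; start (x,ẋ)=(-0.019111, 0.167935) → end (x,ẋ)=(-0.188059, -0.869871)

1 0.2940 -0.0191 0.1679
2 0.9160 -0.1881 -0.8699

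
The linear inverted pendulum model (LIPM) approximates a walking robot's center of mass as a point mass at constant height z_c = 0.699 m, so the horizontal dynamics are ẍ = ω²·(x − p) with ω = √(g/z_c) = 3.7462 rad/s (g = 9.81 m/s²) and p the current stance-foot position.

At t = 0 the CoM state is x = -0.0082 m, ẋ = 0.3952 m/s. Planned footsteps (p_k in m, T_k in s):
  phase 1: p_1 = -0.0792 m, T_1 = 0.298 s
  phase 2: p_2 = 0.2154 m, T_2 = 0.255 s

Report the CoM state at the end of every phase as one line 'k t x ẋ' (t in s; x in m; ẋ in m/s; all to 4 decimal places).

phase 1: p=-0.0792, T=0.298, ωT=1.116368, cosh=1.690604, sinh=1.363137; start (x,ẋ)=(-0.008200, 0.395200) → end (x,ẋ)=(0.184635, 1.030694)
phase 2: p=0.2154, T=0.255, ωT=0.955281, cosh=1.492052, sinh=1.107348; start (x,ẋ)=(0.184635, 1.030694) → end (x,ẋ)=(0.474163, 1.410227)

1 0.2980 0.1846 1.0307
2 0.5530 0.4742 1.4102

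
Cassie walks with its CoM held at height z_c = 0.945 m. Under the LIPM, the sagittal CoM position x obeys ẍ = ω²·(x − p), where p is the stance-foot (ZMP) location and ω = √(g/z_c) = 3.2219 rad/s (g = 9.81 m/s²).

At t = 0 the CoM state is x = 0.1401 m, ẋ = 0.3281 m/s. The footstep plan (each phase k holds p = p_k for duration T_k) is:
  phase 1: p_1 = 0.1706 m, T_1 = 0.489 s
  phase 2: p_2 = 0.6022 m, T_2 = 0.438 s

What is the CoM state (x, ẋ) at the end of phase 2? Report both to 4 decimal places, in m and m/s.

phase 1: p=0.1706, T=0.489, ωT=1.575509, cosh=2.520052, sinh=2.313150; start (x,ẋ)=(0.140100, 0.328100) → end (x,ẋ)=(0.329296, 0.599521)
phase 2: p=0.6022, T=0.438, ωT=1.411192, cosh=2.172347, sinh=1.928495; start (x,ẋ)=(0.329296, 0.599521) → end (x,ẋ)=(0.368207, -0.393297)

x = 0.3682, ẋ = -0.3933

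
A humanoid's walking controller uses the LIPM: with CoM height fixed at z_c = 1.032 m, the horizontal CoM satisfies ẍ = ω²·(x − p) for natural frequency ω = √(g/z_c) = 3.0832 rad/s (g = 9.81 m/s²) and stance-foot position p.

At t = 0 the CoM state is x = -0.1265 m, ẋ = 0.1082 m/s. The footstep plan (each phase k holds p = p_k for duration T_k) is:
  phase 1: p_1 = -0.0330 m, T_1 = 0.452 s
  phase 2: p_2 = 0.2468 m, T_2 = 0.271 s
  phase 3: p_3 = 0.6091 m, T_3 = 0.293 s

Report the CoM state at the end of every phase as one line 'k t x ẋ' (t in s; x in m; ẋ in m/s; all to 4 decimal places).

1 0.4520 -0.1666 -0.3136
2 0.7230 -0.4148 -1.6230
3 1.0160 -1.4046 -5.5873

phase 1: p=-0.0330, T=0.452, ωT=1.393606, cosh=2.138767, sinh=1.890588; start (x,ẋ)=(-0.126500, 0.108200) → end (x,ẋ)=(-0.166628, -0.313603)
phase 2: p=0.2468, T=0.271, ωT=0.835547, cosh=1.369856, sinh=0.936219; start (x,ẋ)=(-0.166628, -0.313603) → end (x,ẋ)=(-0.414762, -1.622970)
phase 3: p=0.6091, T=0.293, ωT=0.903378, cosh=1.436562, sinh=1.031363; start (x,ẋ)=(-0.414762, -1.622970) → end (x,ẋ)=(-1.404642, -5.587275)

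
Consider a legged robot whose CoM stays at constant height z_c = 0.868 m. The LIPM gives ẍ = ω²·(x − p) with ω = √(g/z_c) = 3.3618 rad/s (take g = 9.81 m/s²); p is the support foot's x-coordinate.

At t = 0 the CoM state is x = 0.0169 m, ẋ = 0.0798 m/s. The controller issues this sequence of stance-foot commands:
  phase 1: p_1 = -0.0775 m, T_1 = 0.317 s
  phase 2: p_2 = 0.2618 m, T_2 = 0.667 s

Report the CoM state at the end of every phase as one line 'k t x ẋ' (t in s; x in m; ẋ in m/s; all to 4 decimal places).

1 0.3170 0.1061 0.5355
2 0.9840 0.2622 0.1137

phase 1: p=-0.0775, T=0.317, ωT=1.065691, cosh=1.623666, sinh=1.279177; start (x,ẋ)=(0.016900, 0.079800) → end (x,ẋ)=(0.106138, 0.535520)
phase 2: p=0.2618, T=0.667, ωT=2.242321, cosh=4.760683, sinh=4.654472; start (x,ẋ)=(0.106138, 0.535520) → end (x,ẋ)=(0.262181, 0.113741)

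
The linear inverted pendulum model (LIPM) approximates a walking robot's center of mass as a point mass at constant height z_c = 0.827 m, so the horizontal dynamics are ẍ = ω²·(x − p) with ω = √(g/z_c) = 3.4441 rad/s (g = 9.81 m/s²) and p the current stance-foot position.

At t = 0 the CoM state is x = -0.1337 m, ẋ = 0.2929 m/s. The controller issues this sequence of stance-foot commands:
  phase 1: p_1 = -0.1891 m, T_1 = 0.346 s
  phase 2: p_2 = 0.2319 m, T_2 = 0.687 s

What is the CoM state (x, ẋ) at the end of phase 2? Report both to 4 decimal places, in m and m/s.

phase 1: p=-0.1891, T=0.346, ωT=1.191659, cosh=1.798127, sinh=1.494410; start (x,ẋ)=(-0.133700, 0.292900) → end (x,ẋ)=(0.037607, 0.811810)
phase 2: p=0.2319, T=0.687, ωT=2.366097, cosh=5.374782, sinh=5.280936; start (x,ẋ)=(0.037607, 0.811810) → end (x,ẋ)=(0.432387, 0.829483)

x = 0.4324, ẋ = 0.8295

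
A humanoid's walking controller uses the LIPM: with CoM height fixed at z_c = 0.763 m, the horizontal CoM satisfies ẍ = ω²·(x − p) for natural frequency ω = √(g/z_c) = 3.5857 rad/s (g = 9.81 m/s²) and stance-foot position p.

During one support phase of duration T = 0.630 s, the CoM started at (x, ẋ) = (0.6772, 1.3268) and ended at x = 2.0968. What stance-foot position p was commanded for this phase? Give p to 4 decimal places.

p = 0.7638

ωT = 3.5857·0.630 = 2.258991; cosh(ωT) = 4.838940, sinh(ωT) = 4.734484
x(T) = p + (x₀−p)·cosh(ωT) + (ẋ₀/ω)·sinh(ωT) ⇒ p·(1 − cosh) = x(T) − x₀·cosh − (ẋ₀/ω)·sinh
numerator   = 2.0968 − (0.6772)·4.838940 − (1.3268/3.5857)·4.734484 = -2.932010
denominator = 1 − 4.838940 = -3.838940
p = -2.932010 / -3.838940 = 0.7638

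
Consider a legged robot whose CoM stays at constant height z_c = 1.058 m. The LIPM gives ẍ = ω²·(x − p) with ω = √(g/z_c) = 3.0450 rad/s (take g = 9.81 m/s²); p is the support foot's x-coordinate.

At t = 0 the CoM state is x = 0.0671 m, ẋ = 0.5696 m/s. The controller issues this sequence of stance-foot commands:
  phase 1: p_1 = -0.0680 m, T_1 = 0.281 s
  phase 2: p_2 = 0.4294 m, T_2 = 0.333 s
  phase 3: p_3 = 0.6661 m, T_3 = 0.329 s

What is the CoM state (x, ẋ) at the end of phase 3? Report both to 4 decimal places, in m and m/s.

phase 1: p=-0.0680, T=0.281, ωT=0.855645, cosh=1.388950, sinh=0.963941; start (x,ẋ)=(0.067100, 0.569600) → end (x,ẋ)=(0.299963, 1.187692)
phase 2: p=0.4294, T=0.333, ωT=1.013985, cosh=1.559667, sinh=1.196897; start (x,ẋ)=(0.299963, 1.187692) → end (x,ẋ)=(0.694366, 1.380663)
phase 3: p=0.6661, T=0.329, ωT=1.001805, cosh=1.545204, sinh=1.177988; start (x,ẋ)=(0.694366, 1.380663) → end (x,ẋ)=(1.243901, 2.234798)

x = 1.2439, ẋ = 2.2348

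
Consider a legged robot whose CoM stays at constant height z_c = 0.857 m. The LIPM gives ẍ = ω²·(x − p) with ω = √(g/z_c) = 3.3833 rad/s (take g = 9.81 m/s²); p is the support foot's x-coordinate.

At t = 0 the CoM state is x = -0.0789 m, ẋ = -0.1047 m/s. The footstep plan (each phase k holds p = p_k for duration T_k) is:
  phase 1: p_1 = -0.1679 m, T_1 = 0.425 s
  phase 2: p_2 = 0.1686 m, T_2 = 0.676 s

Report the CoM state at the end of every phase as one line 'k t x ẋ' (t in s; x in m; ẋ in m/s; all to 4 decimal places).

phase 1: p=-0.1679, T=0.425, ωT=1.437903, cosh=2.224639, sinh=1.987213; start (x,ẋ)=(-0.078900, -0.104700) → end (x,ẋ)=(-0.031404, 0.365458)
phase 2: p=0.1686, T=0.676, ωT=2.287111, cosh=4.974004, sinh=4.872444; start (x,ẋ)=(-0.031404, 0.365458) → end (x,ẋ)=(-0.299907, -1.479262)

1 0.4250 -0.0314 0.3655
2 1.1010 -0.2999 -1.4793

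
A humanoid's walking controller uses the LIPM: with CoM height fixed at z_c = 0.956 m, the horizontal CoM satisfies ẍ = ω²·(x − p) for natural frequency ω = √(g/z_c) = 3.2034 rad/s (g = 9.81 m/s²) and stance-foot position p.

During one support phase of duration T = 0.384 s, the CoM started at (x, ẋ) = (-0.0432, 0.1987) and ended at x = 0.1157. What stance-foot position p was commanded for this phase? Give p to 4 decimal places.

p = -0.1154

ωT = 3.2034·0.384 = 1.230106; cosh(ωT) = 1.856926, sinh(ωT) = 1.564665
x(T) = p + (x₀−p)·cosh(ωT) + (ẋ₀/ω)·sinh(ωT) ⇒ p·(1 − cosh) = x(T) − x₀·cosh − (ẋ₀/ω)·sinh
numerator   = 0.1157 − (-0.0432)·1.856926 − (0.1987/3.2034)·1.564665 = 0.098866
denominator = 1 − 1.856926 = -0.856926
p = 0.098866 / -0.856926 = -0.1154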